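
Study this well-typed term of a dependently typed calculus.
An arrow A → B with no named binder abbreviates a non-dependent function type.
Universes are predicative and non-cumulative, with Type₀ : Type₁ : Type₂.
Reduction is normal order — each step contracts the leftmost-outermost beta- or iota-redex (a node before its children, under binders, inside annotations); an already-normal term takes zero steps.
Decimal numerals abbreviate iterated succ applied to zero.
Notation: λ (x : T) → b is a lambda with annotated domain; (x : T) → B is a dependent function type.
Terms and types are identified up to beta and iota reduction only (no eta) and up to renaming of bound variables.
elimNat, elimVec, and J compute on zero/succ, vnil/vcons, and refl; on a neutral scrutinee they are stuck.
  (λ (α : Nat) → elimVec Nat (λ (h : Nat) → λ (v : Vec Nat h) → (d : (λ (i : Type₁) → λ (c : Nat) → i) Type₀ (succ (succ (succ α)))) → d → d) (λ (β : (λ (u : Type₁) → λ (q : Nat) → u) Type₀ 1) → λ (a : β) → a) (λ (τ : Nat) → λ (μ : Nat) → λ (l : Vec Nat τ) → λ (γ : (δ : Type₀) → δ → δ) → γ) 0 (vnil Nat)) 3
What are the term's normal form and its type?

resulting normal form:
  λ (α : Type₀) → λ (h : α) → h
the term's type:
  (α : Type₀) → α → α
observation: the leftmost-outermost redex is a beta-redex, and normalization takes 4 steps.


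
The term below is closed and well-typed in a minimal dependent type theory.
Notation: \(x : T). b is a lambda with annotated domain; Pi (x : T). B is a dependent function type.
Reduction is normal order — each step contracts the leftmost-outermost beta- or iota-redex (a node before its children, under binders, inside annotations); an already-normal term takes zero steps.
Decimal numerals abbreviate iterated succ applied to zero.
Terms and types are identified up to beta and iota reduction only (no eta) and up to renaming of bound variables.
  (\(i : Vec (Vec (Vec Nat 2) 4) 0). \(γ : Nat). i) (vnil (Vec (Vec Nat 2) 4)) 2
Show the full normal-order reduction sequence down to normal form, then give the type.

normal-order reduction sequence:
  (\(i : Vec (Vec (Vec Nat 2) 4) 0). \(γ : Nat). i) (vnil (Vec (Vec Nat 2) 4)) 2
  ~> (\(i : Nat). vnil (Vec (Vec Nat 2) 4)) 2
  ~> vnil (Vec (Vec Nat 2) 4)
inferred type:
  Vec (Vec (Vec Nat 2) 4) 0


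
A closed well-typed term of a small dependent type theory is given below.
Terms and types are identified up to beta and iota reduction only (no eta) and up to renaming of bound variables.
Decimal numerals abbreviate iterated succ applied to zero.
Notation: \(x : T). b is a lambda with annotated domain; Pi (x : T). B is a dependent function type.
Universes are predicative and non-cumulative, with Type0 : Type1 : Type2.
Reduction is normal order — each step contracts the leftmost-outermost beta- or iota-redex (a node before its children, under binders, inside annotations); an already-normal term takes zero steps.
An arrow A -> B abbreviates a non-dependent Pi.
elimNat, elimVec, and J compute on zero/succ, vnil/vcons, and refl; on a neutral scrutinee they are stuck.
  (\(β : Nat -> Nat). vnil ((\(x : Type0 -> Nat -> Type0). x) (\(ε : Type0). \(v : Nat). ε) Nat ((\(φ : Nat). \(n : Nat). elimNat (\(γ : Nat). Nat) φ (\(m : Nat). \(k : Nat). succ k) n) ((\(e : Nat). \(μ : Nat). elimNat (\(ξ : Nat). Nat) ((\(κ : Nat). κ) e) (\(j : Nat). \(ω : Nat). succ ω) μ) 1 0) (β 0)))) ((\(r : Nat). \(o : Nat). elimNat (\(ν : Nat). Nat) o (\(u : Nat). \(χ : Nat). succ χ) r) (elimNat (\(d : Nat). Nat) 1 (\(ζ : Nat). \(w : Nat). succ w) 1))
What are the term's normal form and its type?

normal form:
  vnil Nat
inferred type:
  Vec Nat 0
observation: contracting a beta-redex first, the term normalizes in 4 steps.


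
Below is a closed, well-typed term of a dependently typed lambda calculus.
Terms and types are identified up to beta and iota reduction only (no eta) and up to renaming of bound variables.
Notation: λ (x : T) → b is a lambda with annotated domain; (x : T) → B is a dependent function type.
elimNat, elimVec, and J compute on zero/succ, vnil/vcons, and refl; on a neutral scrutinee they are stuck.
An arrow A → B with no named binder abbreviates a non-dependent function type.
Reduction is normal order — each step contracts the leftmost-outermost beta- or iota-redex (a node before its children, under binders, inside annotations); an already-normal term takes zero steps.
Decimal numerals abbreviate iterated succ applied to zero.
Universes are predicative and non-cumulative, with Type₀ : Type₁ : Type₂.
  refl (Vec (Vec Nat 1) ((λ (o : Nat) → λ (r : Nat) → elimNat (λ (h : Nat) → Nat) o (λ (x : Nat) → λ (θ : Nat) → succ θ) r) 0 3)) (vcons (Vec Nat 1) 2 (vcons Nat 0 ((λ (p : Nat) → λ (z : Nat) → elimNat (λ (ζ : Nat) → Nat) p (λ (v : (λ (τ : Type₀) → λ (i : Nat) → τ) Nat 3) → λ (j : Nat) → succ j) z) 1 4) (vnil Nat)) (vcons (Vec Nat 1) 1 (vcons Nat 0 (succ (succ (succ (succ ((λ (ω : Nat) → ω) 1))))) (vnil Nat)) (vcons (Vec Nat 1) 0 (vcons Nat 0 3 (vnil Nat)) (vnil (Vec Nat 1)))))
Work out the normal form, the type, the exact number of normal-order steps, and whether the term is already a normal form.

normal form:
  refl (Vec (Vec Nat 1) 3) (vcons (Vec Nat 1) 2 (vcons Nat 0 5 (vnil Nat)) (vcons (Vec Nat 1) 1 (vcons Nat 0 5 (vnil Nat)) (vcons (Vec Nat 1) 0 (vcons Nat 0 3 (vnil Nat)) (vnil (Vec Nat 1)))))
the term's type:
  Eq (Vec (Vec Nat 1) 3) (vcons (Vec Nat 1) 2 (vcons Nat 0 5 (vnil Nat)) (vcons (Vec Nat 1) 1 (vcons Nat 0 5 (vnil Nat)) (vcons (Vec Nat 1) 0 (vcons Nat 0 3 (vnil Nat)) (vnil (Vec Nat 1))))) (vcons (Vec Nat 1) 2 (vcons Nat 0 5 (vnil Nat)) (vcons (Vec Nat 1) 1 (vcons Nat 0 5 (vnil Nat)) (vcons (Vec Nat 1) 0 (vcons Nat 0 3 (vnil Nat)) (vnil (Vec Nat 1)))))
normal-order step count: 28
started in normal form: no
first contracted redex: a beta-redex


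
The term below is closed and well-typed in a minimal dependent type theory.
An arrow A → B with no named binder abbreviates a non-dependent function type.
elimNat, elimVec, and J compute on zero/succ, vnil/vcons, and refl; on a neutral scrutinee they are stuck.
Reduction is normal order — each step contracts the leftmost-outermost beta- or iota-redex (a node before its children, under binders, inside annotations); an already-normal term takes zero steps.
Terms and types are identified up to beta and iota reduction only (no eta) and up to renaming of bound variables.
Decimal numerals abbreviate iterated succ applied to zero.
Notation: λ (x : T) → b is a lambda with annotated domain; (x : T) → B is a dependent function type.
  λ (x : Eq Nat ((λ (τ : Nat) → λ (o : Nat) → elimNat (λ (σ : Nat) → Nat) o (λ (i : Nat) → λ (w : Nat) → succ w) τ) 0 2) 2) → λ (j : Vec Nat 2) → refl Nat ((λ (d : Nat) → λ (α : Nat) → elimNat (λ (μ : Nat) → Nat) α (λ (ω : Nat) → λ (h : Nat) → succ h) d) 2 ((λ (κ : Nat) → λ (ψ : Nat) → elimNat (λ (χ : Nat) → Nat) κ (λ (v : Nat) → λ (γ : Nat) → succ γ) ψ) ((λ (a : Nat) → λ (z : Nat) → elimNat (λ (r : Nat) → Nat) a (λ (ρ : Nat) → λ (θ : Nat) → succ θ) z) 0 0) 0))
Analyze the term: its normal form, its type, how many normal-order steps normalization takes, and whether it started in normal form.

reduced normal form:
  λ (x : Eq Nat 2 2) → λ (τ : Vec Nat 2) → refl Nat 2
the term's type:
  Eq Nat 2 2 → Vec Nat 2 → Eq Nat 2 2
reduction steps (normal order): 18
term was already normal: no
first redex: a beta-redex


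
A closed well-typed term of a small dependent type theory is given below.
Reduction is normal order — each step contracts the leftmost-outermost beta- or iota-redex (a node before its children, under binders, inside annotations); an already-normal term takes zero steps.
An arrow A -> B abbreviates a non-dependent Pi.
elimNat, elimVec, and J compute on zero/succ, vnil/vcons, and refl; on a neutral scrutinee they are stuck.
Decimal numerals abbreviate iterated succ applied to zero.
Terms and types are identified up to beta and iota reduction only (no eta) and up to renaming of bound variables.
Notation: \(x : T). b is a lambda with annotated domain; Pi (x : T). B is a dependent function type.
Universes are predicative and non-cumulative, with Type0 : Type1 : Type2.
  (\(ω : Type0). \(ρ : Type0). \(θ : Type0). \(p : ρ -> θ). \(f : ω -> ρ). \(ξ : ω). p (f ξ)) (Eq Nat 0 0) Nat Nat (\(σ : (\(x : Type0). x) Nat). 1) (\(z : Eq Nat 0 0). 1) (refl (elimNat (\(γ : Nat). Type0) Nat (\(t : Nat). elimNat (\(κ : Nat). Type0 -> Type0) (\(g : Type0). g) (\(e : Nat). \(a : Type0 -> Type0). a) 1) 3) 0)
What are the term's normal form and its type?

normal form:
  1
the term's type:
  Nat
observation: the first redex contracted is a beta-redex; the normal form is reached in 7 normal-order steps.


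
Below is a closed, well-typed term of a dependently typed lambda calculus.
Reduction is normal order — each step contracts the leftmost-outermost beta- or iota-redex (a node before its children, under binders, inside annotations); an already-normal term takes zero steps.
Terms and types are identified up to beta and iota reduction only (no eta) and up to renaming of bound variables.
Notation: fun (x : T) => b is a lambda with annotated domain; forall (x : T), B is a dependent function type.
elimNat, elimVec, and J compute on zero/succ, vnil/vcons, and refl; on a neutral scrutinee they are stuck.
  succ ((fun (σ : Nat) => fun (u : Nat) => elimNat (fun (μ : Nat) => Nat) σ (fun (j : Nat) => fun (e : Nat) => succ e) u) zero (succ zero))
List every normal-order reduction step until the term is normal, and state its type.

reduction (normal order):
  succ ((fun (σ : Nat) => fun (u : Nat) => elimNat (fun (μ : Nat) => Nat) σ (fun (j : Nat) => fun (e : Nat) => succ e) u) zero (succ zero))
  ~> succ ((fun (σ : Nat) => elimNat (fun (u : Nat) => Nat) zero (fun (μ : Nat) => fun (j : Nat) => succ j) σ) (succ zero))
  ~> succ (elimNat (fun (σ : Nat) => Nat) zero (fun (u : Nat) => fun (μ : Nat) => succ μ) (succ zero))
  ~> succ ((fun (σ : Nat) => fun (u : Nat) => succ u) zero (elimNat (fun (μ : Nat) => Nat) zero (fun (j : Nat) => fun (e : Nat) => succ e) zero))
  ~> succ ((fun (σ : Nat) => succ σ) (elimNat (fun (u : Nat) => Nat) zero (fun (μ : Nat) => fun (j : Nat) => succ j) zero))
  ~> succ (succ (elimNat (fun (σ : Nat) => Nat) zero (fun (u : Nat) => fun (μ : Nat) => succ μ) zero))
  ~> succ (succ zero)
type:
  Nat


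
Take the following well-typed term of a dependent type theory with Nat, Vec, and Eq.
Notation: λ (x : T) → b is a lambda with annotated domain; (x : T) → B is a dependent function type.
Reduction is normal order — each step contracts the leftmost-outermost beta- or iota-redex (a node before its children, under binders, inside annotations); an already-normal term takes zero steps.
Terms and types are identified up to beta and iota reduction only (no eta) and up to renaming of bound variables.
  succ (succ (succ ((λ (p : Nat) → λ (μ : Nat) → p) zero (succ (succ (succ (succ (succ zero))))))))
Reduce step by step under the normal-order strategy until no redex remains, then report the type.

normal-order reduction sequence:
  succ (succ (succ ((λ (p : Nat) → λ (μ : Nat) → p) zero (succ (succ (succ (succ (succ zero))))))))
  ~> succ (succ (succ ((λ (p : Nat) → zero) (succ (succ (succ (succ (succ zero))))))))
  ~> succ (succ (succ zero))
inferred type:
  Nat


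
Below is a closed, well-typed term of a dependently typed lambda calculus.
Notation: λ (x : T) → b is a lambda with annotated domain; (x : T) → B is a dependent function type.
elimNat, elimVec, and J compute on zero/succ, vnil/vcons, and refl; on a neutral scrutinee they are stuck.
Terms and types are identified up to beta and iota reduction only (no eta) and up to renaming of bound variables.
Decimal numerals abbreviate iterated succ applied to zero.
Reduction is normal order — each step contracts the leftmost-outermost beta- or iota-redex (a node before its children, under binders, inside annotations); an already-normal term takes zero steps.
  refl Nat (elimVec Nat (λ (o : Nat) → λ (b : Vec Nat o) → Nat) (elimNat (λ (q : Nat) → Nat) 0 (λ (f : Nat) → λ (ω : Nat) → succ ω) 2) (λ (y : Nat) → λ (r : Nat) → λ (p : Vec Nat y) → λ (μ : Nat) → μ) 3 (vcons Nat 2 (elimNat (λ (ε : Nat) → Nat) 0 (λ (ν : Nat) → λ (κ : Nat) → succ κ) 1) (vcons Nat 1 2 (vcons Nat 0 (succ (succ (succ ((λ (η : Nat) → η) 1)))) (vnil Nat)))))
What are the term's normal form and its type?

normal form:
  refl Nat 2
inferred type:
  Eq Nat 2 2
observation: 23 normal-order steps separate the term from its normal form.


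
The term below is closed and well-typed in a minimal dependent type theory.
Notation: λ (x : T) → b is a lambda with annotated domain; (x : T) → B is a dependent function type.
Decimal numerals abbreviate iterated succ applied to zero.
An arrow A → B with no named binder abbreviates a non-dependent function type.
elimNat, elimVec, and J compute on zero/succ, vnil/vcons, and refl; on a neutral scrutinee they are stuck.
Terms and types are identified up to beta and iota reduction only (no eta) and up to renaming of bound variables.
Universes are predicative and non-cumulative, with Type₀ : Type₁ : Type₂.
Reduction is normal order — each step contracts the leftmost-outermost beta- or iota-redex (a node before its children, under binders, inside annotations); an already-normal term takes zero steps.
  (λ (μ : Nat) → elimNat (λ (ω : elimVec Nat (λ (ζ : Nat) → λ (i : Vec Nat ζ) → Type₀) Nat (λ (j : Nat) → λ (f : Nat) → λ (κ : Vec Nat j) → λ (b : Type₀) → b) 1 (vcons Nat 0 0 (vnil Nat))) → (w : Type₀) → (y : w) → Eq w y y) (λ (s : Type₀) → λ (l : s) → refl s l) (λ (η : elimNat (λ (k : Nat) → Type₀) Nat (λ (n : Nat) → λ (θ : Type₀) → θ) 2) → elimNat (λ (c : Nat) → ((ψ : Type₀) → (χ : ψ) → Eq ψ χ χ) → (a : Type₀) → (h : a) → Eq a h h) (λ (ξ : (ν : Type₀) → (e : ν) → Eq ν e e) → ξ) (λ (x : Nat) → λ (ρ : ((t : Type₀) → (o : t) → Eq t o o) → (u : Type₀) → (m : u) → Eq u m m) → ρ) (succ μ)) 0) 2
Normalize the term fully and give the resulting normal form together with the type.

normal form:
  λ (μ : Type₀) → λ (ω : μ) → refl μ ω
type:
  (μ : Type₀) → (ω : μ) → Eq μ ω ω
observation: the leftmost-outermost redex is a beta-redex, and normalization takes 2 steps.


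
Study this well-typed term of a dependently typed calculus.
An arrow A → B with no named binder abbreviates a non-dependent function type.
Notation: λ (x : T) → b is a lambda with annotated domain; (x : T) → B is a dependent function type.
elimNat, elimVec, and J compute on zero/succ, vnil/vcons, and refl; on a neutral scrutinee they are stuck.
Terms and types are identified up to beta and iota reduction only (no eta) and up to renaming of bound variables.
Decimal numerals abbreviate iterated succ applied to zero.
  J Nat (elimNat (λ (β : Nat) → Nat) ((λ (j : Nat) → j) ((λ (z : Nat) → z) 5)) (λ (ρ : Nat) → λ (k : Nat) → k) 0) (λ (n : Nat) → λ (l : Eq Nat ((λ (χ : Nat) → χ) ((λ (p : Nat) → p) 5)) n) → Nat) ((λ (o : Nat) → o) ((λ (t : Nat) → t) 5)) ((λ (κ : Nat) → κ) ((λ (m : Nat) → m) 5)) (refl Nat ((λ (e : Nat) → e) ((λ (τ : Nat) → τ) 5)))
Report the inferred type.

type:
  Nat


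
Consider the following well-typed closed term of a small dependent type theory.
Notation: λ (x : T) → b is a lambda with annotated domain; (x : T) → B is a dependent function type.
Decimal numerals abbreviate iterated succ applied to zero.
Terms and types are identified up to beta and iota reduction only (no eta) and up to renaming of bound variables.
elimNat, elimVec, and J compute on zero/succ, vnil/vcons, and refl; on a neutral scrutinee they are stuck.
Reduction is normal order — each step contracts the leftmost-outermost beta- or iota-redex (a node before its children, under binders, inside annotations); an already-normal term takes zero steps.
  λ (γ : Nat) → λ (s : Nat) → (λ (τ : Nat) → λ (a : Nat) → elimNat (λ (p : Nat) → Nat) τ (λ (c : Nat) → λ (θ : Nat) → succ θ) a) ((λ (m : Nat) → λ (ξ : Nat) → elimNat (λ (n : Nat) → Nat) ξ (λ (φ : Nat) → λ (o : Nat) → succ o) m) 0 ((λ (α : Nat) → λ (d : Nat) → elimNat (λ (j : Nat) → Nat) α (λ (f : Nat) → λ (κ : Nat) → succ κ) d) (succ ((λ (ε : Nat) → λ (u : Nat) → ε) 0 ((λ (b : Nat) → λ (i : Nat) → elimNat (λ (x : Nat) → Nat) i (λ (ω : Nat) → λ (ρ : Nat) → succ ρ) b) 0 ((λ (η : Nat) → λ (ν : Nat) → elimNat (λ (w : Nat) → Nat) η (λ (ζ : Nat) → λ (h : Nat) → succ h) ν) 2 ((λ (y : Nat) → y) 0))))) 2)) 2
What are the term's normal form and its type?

resulting normal form:
  λ (γ : Nat) → λ (s : Nat) → 5
the term's type:
  (γ : Nat) → (s : Nat) → Nat
observation: the first redex contracted is a beta-redex; the normal form is reached in 23 normal-order steps.


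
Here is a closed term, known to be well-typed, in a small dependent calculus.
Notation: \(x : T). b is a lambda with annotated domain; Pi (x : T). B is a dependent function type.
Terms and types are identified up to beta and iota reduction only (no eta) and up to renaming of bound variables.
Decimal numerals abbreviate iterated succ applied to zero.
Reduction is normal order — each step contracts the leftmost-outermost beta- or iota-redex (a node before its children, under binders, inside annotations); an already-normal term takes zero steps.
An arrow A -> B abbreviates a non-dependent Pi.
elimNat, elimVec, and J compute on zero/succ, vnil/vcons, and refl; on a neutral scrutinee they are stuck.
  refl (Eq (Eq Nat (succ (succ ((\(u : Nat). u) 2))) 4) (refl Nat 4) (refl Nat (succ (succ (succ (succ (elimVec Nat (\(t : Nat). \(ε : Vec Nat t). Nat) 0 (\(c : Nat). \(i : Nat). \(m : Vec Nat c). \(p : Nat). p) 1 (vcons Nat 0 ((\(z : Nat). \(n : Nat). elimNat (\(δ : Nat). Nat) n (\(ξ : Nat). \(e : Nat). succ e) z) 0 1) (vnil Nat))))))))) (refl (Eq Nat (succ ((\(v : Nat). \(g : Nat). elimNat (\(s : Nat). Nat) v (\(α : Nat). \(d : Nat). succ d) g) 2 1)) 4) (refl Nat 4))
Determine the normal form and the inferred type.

reduced normal form:
  refl (Eq (Eq Nat 4 4) (refl Nat 4) (refl Nat 4)) (refl (Eq Nat 4 4) (refl Nat 4))
inferred type:
  Eq (Eq (Eq Nat 4 4) (refl Nat 4) (refl Nat 4)) (refl (Eq Nat 4 4) (refl Nat 4)) (refl (Eq Nat 4 4) (refl Nat 4))
observation: 13 normal-order steps normalize the term, beginning with a beta-redex.


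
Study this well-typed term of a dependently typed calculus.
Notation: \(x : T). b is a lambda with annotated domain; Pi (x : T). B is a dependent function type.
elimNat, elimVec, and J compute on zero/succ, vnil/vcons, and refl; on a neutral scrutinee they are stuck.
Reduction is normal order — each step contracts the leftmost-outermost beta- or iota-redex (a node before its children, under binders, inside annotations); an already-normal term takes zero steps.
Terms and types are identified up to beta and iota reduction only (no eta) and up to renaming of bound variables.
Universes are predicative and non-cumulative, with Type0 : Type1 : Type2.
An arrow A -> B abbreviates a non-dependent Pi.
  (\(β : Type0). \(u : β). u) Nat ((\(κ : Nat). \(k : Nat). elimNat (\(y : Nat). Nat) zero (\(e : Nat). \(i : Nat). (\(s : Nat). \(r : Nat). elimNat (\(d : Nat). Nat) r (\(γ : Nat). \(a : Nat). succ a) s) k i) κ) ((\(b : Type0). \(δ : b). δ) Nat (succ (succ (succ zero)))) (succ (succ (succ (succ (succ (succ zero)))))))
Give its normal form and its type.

resulting normal form:
  succ (succ (succ (succ (succ (succ (succ (succ (succ (succ (succ (succ (succ (succ (succ (succ (succ (succ zero)))))))))))))))))
type:
  Nat
observation: 37 normal-order steps separate the term from its normal form.


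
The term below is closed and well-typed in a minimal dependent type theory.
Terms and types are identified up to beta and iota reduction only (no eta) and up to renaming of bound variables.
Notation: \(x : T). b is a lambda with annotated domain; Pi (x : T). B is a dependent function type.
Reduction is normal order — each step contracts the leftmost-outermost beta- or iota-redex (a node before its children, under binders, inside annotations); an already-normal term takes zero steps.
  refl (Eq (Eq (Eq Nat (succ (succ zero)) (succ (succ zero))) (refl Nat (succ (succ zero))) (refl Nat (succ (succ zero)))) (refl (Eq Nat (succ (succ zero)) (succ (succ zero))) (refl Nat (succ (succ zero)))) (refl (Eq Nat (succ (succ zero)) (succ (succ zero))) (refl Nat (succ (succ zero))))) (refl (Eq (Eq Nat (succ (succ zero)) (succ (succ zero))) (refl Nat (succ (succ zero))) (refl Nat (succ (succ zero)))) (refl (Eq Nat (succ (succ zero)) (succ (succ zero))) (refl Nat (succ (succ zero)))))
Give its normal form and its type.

resulting normal form:
  refl (Eq (Eq (Eq Nat (succ (succ zero)) (succ (succ zero))) (refl Nat (succ (succ zero))) (refl Nat (succ (succ zero)))) (refl (Eq Nat (succ (succ zero)) (succ (succ zero))) (refl Nat (succ (succ zero)))) (refl (Eq Nat (succ (succ zero)) (succ (succ zero))) (refl Nat (succ (succ zero))))) (refl (Eq (Eq Nat (succ (succ zero)) (succ (succ zero))) (refl Nat (succ (succ zero))) (refl Nat (succ (succ zero)))) (refl (Eq Nat (succ (succ zero)) (succ (succ zero))) (refl Nat (succ (succ zero)))))
inferred type:
  Eq (Eq (Eq (Eq Nat (succ (succ zero)) (succ (succ zero))) (refl Nat (succ (succ zero))) (refl Nat (succ (succ zero)))) (refl (Eq Nat (succ (succ zero)) (succ (succ zero))) (refl Nat (succ (succ zero)))) (refl (Eq Nat (succ (succ zero)) (succ (succ zero))) (refl Nat (succ (succ zero))))) (refl (Eq (Eq Nat (succ (succ zero)) (succ (succ zero))) (refl Nat (succ (succ zero))) (refl Nat (succ (succ zero)))) (refl (Eq Nat (succ (succ zero)) (succ (succ zero))) (refl Nat (succ (succ zero))))) (refl (Eq (Eq Nat (succ (succ zero)) (succ (succ zero))) (refl Nat (succ (succ zero))) (refl Nat (succ (succ zero)))) (refl (Eq Nat (succ (succ zero)) (succ (succ zero))) (refl Nat (succ (succ zero)))))
observation: no redex remains anywhere in the term; it is its own normal form.


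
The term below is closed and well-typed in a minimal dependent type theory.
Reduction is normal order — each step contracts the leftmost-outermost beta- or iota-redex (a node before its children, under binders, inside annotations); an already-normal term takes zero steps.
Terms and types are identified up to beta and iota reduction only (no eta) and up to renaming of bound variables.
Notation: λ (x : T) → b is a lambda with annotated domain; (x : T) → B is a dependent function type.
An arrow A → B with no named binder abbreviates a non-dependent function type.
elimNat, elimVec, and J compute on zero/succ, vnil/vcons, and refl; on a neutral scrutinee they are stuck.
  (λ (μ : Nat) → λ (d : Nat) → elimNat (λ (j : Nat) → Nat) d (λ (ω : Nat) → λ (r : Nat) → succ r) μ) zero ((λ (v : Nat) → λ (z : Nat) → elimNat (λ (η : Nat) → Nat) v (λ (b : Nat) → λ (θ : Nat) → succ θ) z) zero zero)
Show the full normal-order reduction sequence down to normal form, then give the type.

normal-order reduction sequence:
  (λ (μ : Nat) → λ (d : Nat) → elimNat (λ (j : Nat) → Nat) d (λ (ω : Nat) → λ (r : Nat) → succ r) μ) zero ((λ (v : Nat) → λ (z : Nat) → elimNat (λ (η : Nat) → Nat) v (λ (b : Nat) → λ (θ : Nat) → succ θ) z) zero zero)
  ~> (λ (μ : Nat) → elimNat (λ (d : Nat) → Nat) μ (λ (j : Nat) → λ (ω : Nat) → succ ω) zero) ((λ (r : Nat) → λ (v : Nat) → elimNat (λ (z : Nat) → Nat) r (λ (η : Nat) → λ (b : Nat) → succ b) v) zero zero)
  ~> elimNat (λ (μ : Nat) → Nat) ((λ (d : Nat) → λ (j : Nat) → elimNat (λ (ω : Nat) → Nat) d (λ (r : Nat) → λ (v : Nat) → succ v) j) zero zero) (λ (z : Nat) → λ (η : Nat) → succ η) zero
  ~> (λ (μ : Nat) → λ (d : Nat) → elimNat (λ (j : Nat) → Nat) μ (λ (ω : Nat) → λ (r : Nat) → succ r) d) zero zero
  ~> (λ (μ : Nat) → elimNat (λ (d : Nat) → Nat) zero (λ (j : Nat) → λ (ω : Nat) → succ ω) μ) zero
  ~> elimNat (λ (μ : Nat) → Nat) zero (λ (d : Nat) → λ (j : Nat) → succ j) zero
  ~> zero
the term's type:
  Nat


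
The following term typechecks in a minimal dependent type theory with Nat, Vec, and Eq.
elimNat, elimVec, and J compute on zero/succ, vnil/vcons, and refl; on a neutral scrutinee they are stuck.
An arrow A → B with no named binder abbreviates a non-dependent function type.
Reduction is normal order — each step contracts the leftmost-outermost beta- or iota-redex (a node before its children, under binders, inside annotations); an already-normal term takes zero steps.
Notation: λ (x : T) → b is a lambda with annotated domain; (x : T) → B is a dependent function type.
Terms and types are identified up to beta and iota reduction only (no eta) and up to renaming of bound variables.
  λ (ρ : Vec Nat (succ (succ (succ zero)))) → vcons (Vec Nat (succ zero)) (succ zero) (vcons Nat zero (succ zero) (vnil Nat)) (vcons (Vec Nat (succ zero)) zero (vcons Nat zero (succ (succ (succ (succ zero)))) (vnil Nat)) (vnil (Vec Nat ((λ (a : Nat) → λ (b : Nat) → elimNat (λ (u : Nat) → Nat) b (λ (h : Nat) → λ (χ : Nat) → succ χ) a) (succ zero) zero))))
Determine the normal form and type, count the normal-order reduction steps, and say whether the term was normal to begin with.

resulting normal form:
  λ (ρ : Vec Nat (succ (succ (succ zero)))) → vcons (Vec Nat (succ zero)) (succ zero) (vcons Nat zero (succ zero) (vnil Nat)) (vcons (Vec Nat (succ zero)) zero (vcons Nat zero (succ (succ (succ (succ zero)))) (vnil Nat)) (vnil (Vec Nat (succ zero))))
the term's type:
  Vec Nat (succ (succ (succ zero))) → Vec (Vec Nat (succ zero)) (succ (succ zero))
reduction steps (normal order): 6
already normal: no
first redex: a beta-redex


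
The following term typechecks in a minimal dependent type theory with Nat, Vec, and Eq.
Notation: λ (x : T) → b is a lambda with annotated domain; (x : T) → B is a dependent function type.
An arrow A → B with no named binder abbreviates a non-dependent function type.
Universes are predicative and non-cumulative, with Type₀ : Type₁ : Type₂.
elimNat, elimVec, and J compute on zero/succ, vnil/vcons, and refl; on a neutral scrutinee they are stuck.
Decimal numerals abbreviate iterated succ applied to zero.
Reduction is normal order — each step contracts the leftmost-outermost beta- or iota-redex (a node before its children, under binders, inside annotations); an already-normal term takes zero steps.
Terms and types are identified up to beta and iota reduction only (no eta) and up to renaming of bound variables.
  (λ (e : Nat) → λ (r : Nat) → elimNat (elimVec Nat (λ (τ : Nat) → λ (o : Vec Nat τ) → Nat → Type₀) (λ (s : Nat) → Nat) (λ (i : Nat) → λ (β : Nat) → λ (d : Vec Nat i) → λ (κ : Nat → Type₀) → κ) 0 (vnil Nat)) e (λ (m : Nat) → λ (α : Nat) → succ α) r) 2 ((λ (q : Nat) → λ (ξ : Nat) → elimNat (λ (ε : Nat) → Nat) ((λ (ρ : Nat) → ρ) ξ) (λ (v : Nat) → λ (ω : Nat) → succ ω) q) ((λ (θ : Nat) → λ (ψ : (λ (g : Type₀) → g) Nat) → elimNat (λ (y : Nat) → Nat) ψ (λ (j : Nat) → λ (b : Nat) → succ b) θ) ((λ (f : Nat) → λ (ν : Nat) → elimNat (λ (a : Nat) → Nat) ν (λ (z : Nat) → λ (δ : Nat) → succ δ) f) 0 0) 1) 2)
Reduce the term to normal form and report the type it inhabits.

resulting normal form:
  5
the term's type:
  Nat
observation: 26 normal-order steps normalize the term, beginning with a beta-redex.


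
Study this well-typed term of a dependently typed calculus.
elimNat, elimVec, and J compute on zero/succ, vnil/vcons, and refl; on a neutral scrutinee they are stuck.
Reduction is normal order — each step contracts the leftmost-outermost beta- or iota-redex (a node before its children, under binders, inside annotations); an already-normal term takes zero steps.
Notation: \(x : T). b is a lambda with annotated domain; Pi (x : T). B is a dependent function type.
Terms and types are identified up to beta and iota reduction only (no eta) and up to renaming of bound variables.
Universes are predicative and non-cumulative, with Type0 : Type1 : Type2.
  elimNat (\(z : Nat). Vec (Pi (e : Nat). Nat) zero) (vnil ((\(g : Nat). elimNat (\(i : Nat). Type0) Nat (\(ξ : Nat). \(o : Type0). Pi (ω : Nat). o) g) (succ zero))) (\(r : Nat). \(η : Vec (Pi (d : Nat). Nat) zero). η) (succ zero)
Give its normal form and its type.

reduced normal form:
  vnil (Pi (z : Nat). Nat)
type:
  Vec (Pi (z : Nat). Nat) zero
observation: the first redex contracted is an elimNat iota-redex; the normal form is reached in 9 normal-order steps.


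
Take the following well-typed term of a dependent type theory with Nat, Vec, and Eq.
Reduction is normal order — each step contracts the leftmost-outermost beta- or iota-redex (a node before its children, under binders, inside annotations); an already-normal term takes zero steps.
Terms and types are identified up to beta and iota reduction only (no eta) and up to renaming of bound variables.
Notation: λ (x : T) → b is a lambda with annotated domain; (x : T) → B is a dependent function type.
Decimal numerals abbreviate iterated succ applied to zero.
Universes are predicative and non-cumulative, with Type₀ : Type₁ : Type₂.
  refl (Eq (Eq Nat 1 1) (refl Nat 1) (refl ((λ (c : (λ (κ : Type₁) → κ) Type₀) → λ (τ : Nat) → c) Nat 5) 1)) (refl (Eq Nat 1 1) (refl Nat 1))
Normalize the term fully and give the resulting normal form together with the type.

normal form:
  refl (Eq (Eq Nat 1 1) (refl Nat 1) (refl Nat 1)) (refl (Eq Nat 1 1) (refl Nat 1))
type:
  Eq (Eq (Eq Nat 1 1) (refl Nat 1) (refl Nat 1)) (refl (Eq Nat 1 1) (refl Nat 1)) (refl (Eq Nat 1 1) (refl Nat 1))


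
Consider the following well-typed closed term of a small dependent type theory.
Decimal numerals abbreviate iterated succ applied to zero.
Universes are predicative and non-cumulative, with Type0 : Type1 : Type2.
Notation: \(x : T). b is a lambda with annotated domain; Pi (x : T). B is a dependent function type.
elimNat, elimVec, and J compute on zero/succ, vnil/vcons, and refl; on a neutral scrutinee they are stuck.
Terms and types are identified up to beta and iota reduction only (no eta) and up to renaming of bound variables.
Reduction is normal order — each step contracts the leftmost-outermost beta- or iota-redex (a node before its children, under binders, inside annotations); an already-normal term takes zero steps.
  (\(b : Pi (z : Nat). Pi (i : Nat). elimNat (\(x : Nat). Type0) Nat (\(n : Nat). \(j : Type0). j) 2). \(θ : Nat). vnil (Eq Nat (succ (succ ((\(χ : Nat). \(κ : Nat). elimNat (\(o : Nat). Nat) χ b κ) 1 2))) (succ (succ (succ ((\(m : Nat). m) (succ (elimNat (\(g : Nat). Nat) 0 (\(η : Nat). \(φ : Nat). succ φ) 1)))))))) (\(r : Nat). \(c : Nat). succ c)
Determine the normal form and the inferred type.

resulting normal form:
  \(b : Nat). vnil (Eq Nat 5 5)
the term's type:
  Pi (b : Nat). Vec (Eq Nat 5 5) 0


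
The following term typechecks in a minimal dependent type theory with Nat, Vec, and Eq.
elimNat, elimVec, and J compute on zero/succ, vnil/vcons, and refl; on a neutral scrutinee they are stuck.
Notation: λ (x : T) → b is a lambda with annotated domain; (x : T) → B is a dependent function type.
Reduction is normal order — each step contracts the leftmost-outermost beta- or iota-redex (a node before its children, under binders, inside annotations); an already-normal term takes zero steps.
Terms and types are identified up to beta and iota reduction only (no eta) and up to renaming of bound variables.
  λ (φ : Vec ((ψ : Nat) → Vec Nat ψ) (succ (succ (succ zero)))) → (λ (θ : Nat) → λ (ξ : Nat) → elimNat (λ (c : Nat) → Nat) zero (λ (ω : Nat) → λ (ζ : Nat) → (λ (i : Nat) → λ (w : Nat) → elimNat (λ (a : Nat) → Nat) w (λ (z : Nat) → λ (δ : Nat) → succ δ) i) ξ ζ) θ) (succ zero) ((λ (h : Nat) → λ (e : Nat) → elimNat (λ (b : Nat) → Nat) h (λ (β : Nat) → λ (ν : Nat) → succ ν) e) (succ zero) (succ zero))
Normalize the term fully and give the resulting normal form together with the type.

reduced normal form:
  λ (φ : Vec ((ψ : Nat) → Vec Nat ψ) (succ (succ (succ zero)))) → succ (succ zero)
the term's type:
  (φ : Vec ((ψ : Nat) → Vec Nat ψ) (succ (succ (succ zero)))) → Nat


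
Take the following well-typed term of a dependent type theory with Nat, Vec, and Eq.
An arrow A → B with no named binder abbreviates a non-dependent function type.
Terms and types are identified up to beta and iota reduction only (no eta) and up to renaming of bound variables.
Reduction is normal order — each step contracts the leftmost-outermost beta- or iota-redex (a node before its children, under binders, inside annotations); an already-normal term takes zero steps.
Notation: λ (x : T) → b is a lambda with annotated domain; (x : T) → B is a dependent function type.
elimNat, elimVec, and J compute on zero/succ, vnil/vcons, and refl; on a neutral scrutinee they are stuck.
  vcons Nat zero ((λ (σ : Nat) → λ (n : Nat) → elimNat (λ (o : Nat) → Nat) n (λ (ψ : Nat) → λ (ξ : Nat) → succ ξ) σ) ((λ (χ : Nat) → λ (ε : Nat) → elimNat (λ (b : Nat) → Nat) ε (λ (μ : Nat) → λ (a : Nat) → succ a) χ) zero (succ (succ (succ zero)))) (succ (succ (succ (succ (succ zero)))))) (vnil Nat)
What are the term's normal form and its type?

normal form:
  vcons Nat zero (succ (succ (succ (succ (succ (succ (succ (succ zero)))))))) (vnil Nat)
the term's type:
  Vec Nat (succ zero)


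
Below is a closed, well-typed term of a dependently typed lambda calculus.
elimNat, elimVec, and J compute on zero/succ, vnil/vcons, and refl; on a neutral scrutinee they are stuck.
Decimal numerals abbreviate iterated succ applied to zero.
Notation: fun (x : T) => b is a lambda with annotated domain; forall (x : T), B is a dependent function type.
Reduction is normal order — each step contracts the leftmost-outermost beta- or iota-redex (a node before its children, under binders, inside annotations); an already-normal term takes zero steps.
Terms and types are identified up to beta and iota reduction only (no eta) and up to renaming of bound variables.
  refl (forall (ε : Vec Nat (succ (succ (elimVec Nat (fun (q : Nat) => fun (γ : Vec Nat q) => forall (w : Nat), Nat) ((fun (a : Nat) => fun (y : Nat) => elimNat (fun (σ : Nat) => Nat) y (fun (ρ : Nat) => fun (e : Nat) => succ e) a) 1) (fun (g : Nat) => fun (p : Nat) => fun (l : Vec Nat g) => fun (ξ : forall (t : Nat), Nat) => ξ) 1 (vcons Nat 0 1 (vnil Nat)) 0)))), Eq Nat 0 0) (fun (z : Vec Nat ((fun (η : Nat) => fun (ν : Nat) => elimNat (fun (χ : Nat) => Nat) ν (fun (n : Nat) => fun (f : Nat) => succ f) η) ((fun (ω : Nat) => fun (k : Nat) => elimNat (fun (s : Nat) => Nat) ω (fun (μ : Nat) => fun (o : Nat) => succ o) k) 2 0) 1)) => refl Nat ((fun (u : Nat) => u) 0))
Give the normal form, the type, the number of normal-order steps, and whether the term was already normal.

normal form:
  refl (forall (ε : Vec Nat 3), Eq Nat 0 0) (fun (q : Vec Nat 3) => refl Nat 0)
inferred type:
  Eq (forall (ε : Vec Nat 3), Eq Nat 0 0) (fun (q : Vec Nat 3) => refl Nat 0) (fun (γ : Vec Nat 3) => refl Nat 0)
reduction steps (normal order): 25
already normal: no
first contracted redex: an elimVec iota-redex


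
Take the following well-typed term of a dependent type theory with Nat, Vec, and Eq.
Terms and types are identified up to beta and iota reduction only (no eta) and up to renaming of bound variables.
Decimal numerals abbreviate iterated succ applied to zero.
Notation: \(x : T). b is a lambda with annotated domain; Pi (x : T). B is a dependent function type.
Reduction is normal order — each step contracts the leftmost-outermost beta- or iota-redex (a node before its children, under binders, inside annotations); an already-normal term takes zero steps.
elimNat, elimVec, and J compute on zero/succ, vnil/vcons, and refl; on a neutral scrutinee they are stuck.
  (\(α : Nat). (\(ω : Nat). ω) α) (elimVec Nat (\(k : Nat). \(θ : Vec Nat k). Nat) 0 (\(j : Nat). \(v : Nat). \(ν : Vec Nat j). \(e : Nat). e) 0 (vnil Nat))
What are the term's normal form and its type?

resulting normal form:
  0
inferred type:
  Nat
observation: normalization takes exactly 3 steps under the normal-order strategy.


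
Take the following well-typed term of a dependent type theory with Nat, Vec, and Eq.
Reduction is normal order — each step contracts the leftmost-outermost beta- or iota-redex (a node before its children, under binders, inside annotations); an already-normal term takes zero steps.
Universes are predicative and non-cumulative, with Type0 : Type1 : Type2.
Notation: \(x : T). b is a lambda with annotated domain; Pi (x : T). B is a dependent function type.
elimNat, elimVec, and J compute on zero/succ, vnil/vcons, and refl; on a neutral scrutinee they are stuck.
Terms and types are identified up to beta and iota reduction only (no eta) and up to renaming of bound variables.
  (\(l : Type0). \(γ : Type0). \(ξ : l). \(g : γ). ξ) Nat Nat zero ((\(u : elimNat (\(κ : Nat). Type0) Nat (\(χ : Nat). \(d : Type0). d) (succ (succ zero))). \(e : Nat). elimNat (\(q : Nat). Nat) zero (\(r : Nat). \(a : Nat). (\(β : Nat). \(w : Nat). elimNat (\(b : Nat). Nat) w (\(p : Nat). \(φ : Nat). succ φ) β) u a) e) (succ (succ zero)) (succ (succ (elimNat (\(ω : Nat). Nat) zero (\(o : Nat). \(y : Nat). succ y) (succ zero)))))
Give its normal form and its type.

reduced normal form:
  zero
type:
  Nat
observation: reduction starts at a beta-redex, and 4 normal-order steps reach the normal form.


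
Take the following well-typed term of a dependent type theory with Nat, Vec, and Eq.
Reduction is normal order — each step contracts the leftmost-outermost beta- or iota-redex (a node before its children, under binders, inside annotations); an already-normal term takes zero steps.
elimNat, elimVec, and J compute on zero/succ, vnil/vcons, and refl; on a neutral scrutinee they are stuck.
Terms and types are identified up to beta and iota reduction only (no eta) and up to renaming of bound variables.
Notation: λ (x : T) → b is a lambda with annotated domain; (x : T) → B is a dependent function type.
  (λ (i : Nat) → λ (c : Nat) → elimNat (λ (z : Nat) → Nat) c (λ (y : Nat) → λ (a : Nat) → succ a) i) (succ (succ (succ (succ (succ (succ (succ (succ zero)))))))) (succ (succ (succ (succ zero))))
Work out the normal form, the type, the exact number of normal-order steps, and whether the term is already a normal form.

normal form:
  succ (succ (succ (succ (succ (succ (succ (succ (succ (succ (succ (succ zero)))))))))))
type:
  Nat
reduction steps (normal order): 27
term was already normal: no
first redex: a beta-redex


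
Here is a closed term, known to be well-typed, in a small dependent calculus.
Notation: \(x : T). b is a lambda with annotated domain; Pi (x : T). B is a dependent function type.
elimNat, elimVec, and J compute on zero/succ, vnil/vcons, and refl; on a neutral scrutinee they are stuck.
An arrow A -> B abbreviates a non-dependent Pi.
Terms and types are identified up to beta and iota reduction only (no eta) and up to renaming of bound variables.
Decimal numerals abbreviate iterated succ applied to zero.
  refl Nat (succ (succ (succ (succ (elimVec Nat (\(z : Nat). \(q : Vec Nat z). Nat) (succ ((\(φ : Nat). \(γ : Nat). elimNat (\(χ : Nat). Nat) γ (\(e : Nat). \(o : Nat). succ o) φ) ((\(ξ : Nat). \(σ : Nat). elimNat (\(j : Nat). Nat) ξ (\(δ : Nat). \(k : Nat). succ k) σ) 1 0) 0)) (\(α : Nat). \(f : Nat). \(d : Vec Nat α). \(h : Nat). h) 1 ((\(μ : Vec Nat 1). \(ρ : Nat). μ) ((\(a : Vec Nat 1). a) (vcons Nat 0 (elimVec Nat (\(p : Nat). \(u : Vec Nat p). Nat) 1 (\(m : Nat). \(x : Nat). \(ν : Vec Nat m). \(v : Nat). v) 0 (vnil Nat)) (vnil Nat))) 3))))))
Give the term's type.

the term's type:
  Eq Nat 6 6


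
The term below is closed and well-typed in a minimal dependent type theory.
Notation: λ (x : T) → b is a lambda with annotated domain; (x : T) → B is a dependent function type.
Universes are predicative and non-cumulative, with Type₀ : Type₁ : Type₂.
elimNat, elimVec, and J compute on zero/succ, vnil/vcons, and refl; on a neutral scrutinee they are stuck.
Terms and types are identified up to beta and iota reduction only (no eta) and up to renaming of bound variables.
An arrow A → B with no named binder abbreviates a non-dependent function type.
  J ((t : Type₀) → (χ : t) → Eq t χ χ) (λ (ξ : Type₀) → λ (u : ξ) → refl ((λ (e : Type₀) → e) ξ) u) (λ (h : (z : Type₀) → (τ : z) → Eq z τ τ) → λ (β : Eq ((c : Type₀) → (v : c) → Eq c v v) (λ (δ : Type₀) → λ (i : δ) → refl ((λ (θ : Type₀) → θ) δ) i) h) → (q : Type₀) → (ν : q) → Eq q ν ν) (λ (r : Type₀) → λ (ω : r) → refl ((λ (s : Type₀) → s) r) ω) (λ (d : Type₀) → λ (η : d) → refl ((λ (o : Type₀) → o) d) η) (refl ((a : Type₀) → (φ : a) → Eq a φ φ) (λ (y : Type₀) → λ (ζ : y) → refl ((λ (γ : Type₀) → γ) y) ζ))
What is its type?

inferred type:
  (t : Type₀) → (χ : t) → Eq t χ χ
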